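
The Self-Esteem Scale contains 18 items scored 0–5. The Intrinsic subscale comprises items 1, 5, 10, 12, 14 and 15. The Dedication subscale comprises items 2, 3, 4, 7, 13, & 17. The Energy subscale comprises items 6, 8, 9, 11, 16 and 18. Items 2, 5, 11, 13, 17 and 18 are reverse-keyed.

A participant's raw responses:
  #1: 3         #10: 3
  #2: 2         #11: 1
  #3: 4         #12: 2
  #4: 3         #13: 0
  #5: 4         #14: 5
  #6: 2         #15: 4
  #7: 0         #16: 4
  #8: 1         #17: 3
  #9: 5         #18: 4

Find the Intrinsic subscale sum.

18

Intrinsic items: 1, 5, 10, 12, 14, 15.
Of these, item 5 is reverse-keyed; reverse-coded value = 5 − response.
  item 1: 3
  item 5: 5 − 4 = 1
  item 10: 3
  item 12: 2
  item 14: 5
  item 15: 4
Sum = 3 + 1 + 3 + 2 + 5 + 4 = 18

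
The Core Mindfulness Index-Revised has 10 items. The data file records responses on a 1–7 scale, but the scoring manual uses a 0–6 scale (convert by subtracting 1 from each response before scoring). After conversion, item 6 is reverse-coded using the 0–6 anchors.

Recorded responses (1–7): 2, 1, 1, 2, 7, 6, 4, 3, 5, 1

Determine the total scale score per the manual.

Convert to 0–6: 1, 0, 0, 1, 6, 5, 3, 2, 4, 0
Reverse-coded (reverse-coded value = 6 − response):
  item 6: 6 − 5 = 1
Scored: 1, 0, 0, 1, 6, 1, 3, 2, 4, 0
Total = 18

18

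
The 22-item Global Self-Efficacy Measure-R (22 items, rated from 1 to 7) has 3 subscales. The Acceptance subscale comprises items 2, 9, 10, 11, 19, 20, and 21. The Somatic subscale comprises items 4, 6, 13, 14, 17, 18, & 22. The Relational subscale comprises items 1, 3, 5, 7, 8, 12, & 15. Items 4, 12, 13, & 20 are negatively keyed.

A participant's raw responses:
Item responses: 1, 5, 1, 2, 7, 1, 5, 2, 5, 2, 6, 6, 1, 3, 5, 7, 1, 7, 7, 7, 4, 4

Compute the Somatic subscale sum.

Somatic items: 4, 6, 13, 14, 17, 18, 22.
Of these, items 4 and 13 are negatively keyed; reversed = (1+7) − raw = 8 − raw.
  item 4: 8 − 2 = 6
  item 6: 1
  item 13: 8 − 1 = 7
  item 14: 3
  item 17: 1
  item 18: 7
  item 22: 4
Sum = 6 + 1 + 7 + 3 + 1 + 7 + 4 = 29

29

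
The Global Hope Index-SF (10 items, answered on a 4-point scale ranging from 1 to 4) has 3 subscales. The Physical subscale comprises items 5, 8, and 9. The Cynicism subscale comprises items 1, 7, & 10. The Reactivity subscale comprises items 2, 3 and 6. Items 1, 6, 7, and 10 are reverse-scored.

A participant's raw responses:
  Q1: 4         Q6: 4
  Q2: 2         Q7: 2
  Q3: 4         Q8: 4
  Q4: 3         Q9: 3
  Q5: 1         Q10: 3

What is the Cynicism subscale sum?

Cynicism items: 1, 7, 10.
Of these, items 1, 7 and 10 are reverse-scored; on a 1–4 scale, reversed = 5 − raw.
  item 1: 5 − 4 = 1
  item 7: 5 − 2 = 3
  item 10: 5 − 3 = 2
Sum = 1 + 3 + 2 = 6

6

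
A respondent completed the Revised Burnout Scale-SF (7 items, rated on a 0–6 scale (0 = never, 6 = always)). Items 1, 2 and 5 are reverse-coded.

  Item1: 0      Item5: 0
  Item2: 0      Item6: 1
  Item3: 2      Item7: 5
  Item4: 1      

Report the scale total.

27

Raw sum = 9. Reverse-coded items: 1, 2, 5; their raw sum = 0.
Each reversal replaces raw with 6 − raw, changing the total by 6 − 2·raw per item.
Total = 9 + 3·6 − 2·0 = 9 + 18 − 0 = 27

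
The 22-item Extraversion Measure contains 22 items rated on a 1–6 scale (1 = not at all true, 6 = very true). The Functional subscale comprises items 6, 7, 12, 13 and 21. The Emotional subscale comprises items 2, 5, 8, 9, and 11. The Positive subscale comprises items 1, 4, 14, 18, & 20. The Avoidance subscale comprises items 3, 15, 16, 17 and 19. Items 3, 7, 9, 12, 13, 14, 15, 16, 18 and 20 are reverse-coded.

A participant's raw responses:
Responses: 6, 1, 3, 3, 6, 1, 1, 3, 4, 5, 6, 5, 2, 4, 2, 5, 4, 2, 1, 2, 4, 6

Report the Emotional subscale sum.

19

Emotional items: 2, 5, 8, 9, 11.
Of these, item 9 is reverse-coded; reversed = (1+6) − raw = 7 − raw.
  item 2: 1
  item 5: 6
  item 8: 3
  item 9: 7 − 4 = 3
  item 11: 6
Sum = 1 + 6 + 3 + 3 + 6 = 19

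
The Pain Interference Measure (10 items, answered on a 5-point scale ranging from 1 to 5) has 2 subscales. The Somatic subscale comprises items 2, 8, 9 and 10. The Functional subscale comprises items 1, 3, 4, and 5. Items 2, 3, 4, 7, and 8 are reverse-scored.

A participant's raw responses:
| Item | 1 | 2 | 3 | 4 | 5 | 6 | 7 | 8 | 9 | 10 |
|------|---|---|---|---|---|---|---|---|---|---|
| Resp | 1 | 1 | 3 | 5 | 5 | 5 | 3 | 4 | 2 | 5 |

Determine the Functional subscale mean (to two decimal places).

2.50

Functional items: 1, 3, 4, 5.
Of these, items 3 and 4 are reverse-scored; reverse-coded value = 6 − response.
  item 1: 1
  item 3: 6 − 3 = 3
  item 4: 6 − 5 = 1
  item 5: 5
Sum = 1 + 3 + 1 + 5 = 10
Mean = 10 / 4 = 2.50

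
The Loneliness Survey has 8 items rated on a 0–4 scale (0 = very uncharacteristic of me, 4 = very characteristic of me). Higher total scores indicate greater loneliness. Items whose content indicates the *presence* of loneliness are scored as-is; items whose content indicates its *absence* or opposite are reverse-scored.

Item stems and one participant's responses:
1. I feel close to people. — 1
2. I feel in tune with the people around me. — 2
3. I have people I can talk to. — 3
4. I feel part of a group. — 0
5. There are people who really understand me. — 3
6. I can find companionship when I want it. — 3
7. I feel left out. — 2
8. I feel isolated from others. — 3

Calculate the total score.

Items 1, 2, 3, 4, 5, 6 describe the absence/opposite of loneliness → reverse-score.
reverse-coded value = 4 − response.
  item 1: 4 − 1 = 3
  item 2: 4 − 2 = 2
  item 3: 4 − 3 = 1
  item 4: 4 − 0 = 4
  item 5: 4 − 3 = 1
  item 6: 4 − 3 = 1
  item 7: 2
  item 8: 3
Total = 3 + 2 + 1 + 4 + 1 + 1 + 2 + 3 = 17

17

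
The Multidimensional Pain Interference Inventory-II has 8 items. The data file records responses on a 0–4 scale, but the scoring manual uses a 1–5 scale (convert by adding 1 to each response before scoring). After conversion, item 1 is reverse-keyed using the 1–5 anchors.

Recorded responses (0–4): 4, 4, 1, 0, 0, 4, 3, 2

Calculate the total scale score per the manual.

22

Convert to 1–5: 5, 5, 2, 1, 1, 5, 4, 3
Reverse-coded (reversed = (1+5) − raw = 6 − raw):
  item 1: 6 − 5 = 1
Scored: 1, 5, 2, 1, 1, 5, 4, 3
Total = 22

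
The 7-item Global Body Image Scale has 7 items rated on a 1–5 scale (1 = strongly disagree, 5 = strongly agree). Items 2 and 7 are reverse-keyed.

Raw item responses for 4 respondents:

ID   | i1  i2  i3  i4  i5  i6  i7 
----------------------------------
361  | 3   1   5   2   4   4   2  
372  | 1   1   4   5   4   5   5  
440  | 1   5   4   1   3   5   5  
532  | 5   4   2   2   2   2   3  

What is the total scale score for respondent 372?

Respondent 372 raw: 1, 1, 4, 5, 4, 5, 5.
Reverse-coded (reversed = (1+5) − raw = 6 − raw):
  item 1: 1
  item 2: 6 − 1 = 5
  item 3: 4
  item 4: 5
  item 5: 4
  item 6: 5
  item 7: 6 − 5 = 1
Sum = 1 + 5 + 4 + 5 + 4 + 5 + 1 = 25

25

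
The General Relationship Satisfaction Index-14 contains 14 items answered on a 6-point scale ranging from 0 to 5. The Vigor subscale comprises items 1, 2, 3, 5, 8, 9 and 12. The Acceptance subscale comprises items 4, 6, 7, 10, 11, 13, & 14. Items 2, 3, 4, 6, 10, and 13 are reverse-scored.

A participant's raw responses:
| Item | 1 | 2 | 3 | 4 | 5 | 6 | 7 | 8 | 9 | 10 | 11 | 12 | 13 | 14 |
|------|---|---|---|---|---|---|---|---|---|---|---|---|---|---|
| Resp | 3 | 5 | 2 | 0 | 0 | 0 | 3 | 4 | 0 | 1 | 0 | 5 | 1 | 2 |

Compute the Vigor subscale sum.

15

Vigor items: 1, 2, 3, 5, 8, 9, 12.
Of these, items 2 & 3 are reverse-scored; reverse-coded value = 5 − response.
  item 1: 3
  item 2: 5 − 5 = 0
  item 3: 5 − 2 = 3
  item 5: 0
  item 8: 4
  item 9: 0
  item 12: 5
Sum = 3 + 0 + 3 + 0 + 4 + 0 + 5 = 15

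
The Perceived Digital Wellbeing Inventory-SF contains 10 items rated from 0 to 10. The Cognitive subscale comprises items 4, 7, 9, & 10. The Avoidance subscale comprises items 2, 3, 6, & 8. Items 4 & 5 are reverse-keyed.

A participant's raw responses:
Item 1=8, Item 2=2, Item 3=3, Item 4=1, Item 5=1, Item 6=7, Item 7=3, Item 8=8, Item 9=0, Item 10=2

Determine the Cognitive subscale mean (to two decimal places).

3.50

Cognitive items: 4, 7, 9, 10.
Of these, item 4 is reverse-keyed; on a 0–10 scale, reversed = 10 − raw.
  item 4: 10 − 1 = 9
  item 7: 3
  item 9: 0
  item 10: 2
Sum = 9 + 3 + 0 + 2 = 14
Mean = 14 / 4 = 3.50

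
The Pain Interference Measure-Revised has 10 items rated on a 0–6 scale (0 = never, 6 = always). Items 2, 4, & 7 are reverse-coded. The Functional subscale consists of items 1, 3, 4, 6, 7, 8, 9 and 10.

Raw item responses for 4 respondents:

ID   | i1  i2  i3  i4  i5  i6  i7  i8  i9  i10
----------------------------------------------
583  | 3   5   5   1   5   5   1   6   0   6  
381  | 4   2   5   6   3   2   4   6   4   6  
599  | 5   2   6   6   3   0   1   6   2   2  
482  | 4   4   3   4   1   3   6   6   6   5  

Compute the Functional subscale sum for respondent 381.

Respondent 381 raw: 4, 2, 5, 6, 3, 2, 4, 6, 4, 6.
Functional items: 1, 3, 4, 6, 7, 8, 9, 10.
Reverse-coded (reversed = (0+6) − raw = 6 − raw):
  item 1: 4
  item 3: 5
  item 4: 6 − 6 = 0
  item 6: 2
  item 7: 6 − 4 = 2
  item 8: 6
  item 9: 4
  item 10: 6
Sum = 4 + 5 + 0 + 2 + 2 + 6 + 4 + 6 = 29

29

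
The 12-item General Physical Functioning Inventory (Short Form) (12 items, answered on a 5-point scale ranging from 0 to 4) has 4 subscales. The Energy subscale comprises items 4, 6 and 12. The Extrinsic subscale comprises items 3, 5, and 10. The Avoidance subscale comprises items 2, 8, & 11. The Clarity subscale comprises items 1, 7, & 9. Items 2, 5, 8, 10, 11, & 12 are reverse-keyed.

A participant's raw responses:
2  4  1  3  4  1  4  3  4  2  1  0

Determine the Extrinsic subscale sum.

3

Extrinsic items: 3, 5, 10.
Of these, items 5 and 10 are reverse-keyed; on a 0–4 scale, reversed = 4 − raw.
  item 3: 1
  item 5: 4 − 4 = 0
  item 10: 4 − 2 = 2
Sum = 1 + 0 + 2 = 3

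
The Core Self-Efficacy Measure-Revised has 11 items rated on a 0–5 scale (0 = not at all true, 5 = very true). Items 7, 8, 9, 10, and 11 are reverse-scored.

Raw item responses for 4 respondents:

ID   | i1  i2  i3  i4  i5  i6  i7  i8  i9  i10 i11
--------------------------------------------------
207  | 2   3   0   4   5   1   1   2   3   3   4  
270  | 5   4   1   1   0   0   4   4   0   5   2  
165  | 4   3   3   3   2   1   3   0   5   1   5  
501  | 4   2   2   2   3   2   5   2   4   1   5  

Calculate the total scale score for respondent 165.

Respondent 165 raw: 4, 3, 3, 3, 2, 1, 3, 0, 5, 1, 5.
Reverse-coded (reverse-coded value = 5 − response):
  item 1: 4
  item 2: 3
  item 3: 3
  item 4: 3
  item 5: 2
  item 6: 1
  item 7: 5 − 3 = 2
  item 8: 5 − 0 = 5
  item 9: 5 − 5 = 0
  item 10: 5 − 1 = 4
  item 11: 5 − 5 = 0
Sum = 4 + 3 + 3 + 3 + 2 + 1 + 2 + 5 + 0 + 4 + 0 = 27

27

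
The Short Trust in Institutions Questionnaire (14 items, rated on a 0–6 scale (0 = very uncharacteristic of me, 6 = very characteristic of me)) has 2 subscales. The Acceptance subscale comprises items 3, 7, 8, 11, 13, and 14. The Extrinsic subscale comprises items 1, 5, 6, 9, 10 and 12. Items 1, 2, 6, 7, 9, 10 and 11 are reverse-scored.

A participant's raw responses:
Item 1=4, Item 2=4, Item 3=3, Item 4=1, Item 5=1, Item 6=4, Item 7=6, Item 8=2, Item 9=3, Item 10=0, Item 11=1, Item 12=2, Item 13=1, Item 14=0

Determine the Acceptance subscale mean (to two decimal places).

Acceptance items: 3, 7, 8, 11, 13, 14.
Of these, items 7 & 11 are reverse-scored; reverse-coded value = 6 − response.
  item 3: 3
  item 7: 6 − 6 = 0
  item 8: 2
  item 11: 6 − 1 = 5
  item 13: 1
  item 14: 0
Sum = 3 + 0 + 2 + 5 + 1 + 0 = 11
Mean = 11 / 6 = 1.83

1.83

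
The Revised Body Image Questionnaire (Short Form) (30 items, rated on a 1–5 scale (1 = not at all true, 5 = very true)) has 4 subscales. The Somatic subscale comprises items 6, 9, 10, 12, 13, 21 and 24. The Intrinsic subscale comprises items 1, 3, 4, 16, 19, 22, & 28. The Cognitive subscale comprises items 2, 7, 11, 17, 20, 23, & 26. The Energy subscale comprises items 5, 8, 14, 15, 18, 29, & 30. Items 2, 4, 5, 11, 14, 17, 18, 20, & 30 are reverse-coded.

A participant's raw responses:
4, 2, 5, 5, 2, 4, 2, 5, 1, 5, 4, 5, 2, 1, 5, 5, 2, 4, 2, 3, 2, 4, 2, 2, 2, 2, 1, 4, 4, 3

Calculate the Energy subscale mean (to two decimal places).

4.00

Energy items: 5, 8, 14, 15, 18, 29, 30.
Of these, items 5, 14, 18, & 30 are reverse-coded; reversed = (1+5) − raw = 6 − raw.
  item 5: 6 − 2 = 4
  item 8: 5
  item 14: 6 − 1 = 5
  item 15: 5
  item 18: 6 − 4 = 2
  item 29: 4
  item 30: 6 − 3 = 3
Sum = 4 + 5 + 5 + 5 + 2 + 4 + 3 = 28
Mean = 28 / 7 = 4.00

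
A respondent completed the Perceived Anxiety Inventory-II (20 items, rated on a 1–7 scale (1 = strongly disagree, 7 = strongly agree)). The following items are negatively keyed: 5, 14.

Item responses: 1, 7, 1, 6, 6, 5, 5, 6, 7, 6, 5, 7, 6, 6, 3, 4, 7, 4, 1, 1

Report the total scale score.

86

Raw sum = 94. Negatively keyed items: 5, 14; their raw sum = 12.
Each reversal replaces raw with 8 − raw, changing the total by 8 − 2·raw per item.
Total = 94 + 2·8 − 2·12 = 94 + 16 − 24 = 86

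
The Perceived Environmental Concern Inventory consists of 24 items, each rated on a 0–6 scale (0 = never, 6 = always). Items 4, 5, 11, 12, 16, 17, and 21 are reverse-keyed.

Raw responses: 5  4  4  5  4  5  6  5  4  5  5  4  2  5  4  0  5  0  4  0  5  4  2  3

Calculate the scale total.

76

Apply reverse scoring (reverse-coded value = 6 − response):
  item 4: 6 − 5 = 1
  item 5: 6 − 4 = 2
  item 11: 6 − 5 = 1
  item 12: 6 − 4 = 2
  item 16: 6 − 0 = 6
  item 17: 6 − 5 = 1
  item 21: 6 − 5 = 1
Scored items: 5, 4, 4, 1, 2, 5, 6, 5, 4, 5, 1, 2, 2, 5, 4, 6, 1, 0, 4, 0, 1, 4, 2, 3
Total = 5 + 4 + 4 + 1 + 2 + 5 + 6 + 5 + 4 + 5 + 1 + 2 + 2 + 5 + 4 + 6 + 1 + 0 + 4 + 0 + 1 + 4 + 2 + 3 = 76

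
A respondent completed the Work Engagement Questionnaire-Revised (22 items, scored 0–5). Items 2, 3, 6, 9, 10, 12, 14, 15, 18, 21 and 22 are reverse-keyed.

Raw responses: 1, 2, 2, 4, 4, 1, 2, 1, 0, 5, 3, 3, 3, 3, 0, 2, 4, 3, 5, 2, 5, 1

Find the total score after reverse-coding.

61

Apply reverse scoring (reverse-coded value = 5 − response):
  item 2: 5 − 2 = 3
  item 3: 5 − 2 = 3
  item 6: 5 − 1 = 4
  item 9: 5 − 0 = 5
  item 10: 5 − 5 = 0
  item 12: 5 − 3 = 2
  item 14: 5 − 3 = 2
  item 15: 5 − 0 = 5
  item 18: 5 − 3 = 2
  item 21: 5 − 5 = 0
  item 22: 5 − 1 = 4
Scored responses: 1, 3, 3, 4, 4, 4, 2, 1, 5, 0, 3, 2, 3, 2, 5, 2, 4, 2, 5, 2, 0, 4
Total = 1 + 3 + 3 + 4 + 4 + 4 + 2 + 1 + 5 + 0 + 3 + 2 + 3 + 2 + 5 + 2 + 4 + 2 + 5 + 2 + 0 + 4 = 61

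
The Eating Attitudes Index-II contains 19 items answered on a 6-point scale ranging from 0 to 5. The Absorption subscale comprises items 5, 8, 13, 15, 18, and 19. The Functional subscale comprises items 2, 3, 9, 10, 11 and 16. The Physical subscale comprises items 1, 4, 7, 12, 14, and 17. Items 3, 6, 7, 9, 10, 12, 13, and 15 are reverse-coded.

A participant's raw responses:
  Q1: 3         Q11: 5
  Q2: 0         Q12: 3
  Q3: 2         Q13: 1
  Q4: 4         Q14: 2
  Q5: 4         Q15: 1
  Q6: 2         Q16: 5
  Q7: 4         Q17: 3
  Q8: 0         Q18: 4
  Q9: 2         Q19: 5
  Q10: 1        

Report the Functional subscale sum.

20

Functional items: 2, 3, 9, 10, 11, 16.
Of these, items 3, 9 and 10 are reverse-coded; reversed = (0+5) − raw = 5 − raw.
  item 2: 0
  item 3: 5 − 2 = 3
  item 9: 5 − 2 = 3
  item 10: 5 − 1 = 4
  item 11: 5
  item 16: 5
Sum = 0 + 3 + 3 + 4 + 5 + 5 = 20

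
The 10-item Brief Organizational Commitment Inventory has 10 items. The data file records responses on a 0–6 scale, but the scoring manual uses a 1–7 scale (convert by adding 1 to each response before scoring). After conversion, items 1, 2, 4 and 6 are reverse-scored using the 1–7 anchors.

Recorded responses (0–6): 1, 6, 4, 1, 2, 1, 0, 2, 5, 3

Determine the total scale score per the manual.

41

Convert to 1–7: 2, 7, 5, 2, 3, 2, 1, 3, 6, 4
Reverse-coded (on a 1–7 scale, reversed = 8 − raw):
  item 1: 8 − 2 = 6
  item 2: 8 − 7 = 1
  item 4: 8 − 2 = 6
  item 6: 8 − 2 = 6
Scored: 6, 1, 5, 6, 3, 6, 1, 3, 6, 4
Total = 41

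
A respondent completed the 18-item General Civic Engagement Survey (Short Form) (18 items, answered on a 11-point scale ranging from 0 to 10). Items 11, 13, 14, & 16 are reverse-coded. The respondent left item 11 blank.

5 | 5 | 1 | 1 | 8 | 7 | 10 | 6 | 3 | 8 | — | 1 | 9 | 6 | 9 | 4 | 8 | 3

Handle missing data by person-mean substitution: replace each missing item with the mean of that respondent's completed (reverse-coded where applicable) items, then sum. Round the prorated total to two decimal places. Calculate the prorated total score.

Reverse-coded (reversed = (0+10) − raw = 10 − raw):
  item 13: 10 − 9 = 1
  item 14: 10 − 6 = 4
  item 16: 10 − 4 = 6
Completed scored items (17 of 18): 5, 5, 1, 1, 8, 7, 10, 6, 3, 8, 1, 1, 4, 9, 6, 8, 3; sum = 86.
Person mean = 86 / 17 ≈ 5.0588
Prorated total = (86 / 17) × 18 = 91.06 (to 2 dp)

91.06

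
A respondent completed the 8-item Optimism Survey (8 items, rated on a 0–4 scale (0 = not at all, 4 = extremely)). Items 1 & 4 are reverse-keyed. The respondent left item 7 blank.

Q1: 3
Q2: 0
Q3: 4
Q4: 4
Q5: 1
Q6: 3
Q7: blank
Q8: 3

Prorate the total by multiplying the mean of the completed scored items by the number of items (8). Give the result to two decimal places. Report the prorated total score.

13.71

Reverse-coded (reversed = (0+4) − raw = 4 − raw):
  item 1: 4 − 3 = 1
  item 4: 4 − 4 = 0
Completed scored items (7 of 8): 1, 0, 4, 0, 1, 3, 3; sum = 12.
Person mean = 12 / 7 ≈ 1.7143
Prorated total = (12 / 7) × 8 = 13.71 (to 2 dp)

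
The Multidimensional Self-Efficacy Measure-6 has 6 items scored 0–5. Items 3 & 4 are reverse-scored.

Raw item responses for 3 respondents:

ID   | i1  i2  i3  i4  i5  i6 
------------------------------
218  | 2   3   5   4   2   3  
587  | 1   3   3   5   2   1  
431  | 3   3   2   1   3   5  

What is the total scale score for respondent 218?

11

Respondent 218 raw: 2, 3, 5, 4, 2, 3.
Reverse-coded (reverse-coded value = 5 − response):
  item 1: 2
  item 2: 3
  item 3: 5 − 5 = 0
  item 4: 5 − 4 = 1
  item 5: 2
  item 6: 3
Sum = 2 + 3 + 0 + 1 + 2 + 3 = 11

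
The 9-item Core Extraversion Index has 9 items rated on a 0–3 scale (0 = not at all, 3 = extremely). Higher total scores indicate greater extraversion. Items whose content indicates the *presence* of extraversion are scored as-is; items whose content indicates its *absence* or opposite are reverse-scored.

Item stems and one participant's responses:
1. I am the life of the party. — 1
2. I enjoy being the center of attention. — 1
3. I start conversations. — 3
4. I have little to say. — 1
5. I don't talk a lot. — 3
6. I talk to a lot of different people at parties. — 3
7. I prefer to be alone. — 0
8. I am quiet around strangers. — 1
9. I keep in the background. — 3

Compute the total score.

Items 4, 5, 7, 8, 9 describe the absence/opposite of extraversion → reverse-score.
reverse-coded value = 3 − response.
  item 1: 1
  item 2: 1
  item 3: 3
  item 4: 3 − 1 = 2
  item 5: 3 − 3 = 0
  item 6: 3
  item 7: 3 − 0 = 3
  item 8: 3 − 1 = 2
  item 9: 3 − 3 = 0
Total = 1 + 1 + 3 + 2 + 0 + 3 + 3 + 2 + 0 = 15

15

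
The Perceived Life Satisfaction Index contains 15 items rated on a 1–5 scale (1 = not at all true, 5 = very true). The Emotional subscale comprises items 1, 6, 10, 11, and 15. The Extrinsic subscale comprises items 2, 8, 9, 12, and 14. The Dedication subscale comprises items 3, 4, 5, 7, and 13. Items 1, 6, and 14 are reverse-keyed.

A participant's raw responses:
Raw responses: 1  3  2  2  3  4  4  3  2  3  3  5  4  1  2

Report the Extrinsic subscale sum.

18

Extrinsic items: 2, 8, 9, 12, 14.
Of these, item 14 is reverse-keyed; reverse-coded value = 6 − response.
  item 2: 3
  item 8: 3
  item 9: 2
  item 12: 5
  item 14: 6 − 1 = 5
Sum = 3 + 3 + 2 + 5 + 5 = 18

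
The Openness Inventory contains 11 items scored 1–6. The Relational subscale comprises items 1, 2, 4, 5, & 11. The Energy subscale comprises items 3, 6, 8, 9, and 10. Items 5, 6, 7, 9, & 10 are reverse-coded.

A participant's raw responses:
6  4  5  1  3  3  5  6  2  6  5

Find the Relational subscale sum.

Relational items: 1, 2, 4, 5, 11.
Of these, item 5 is reverse-coded; on a 1–6 scale, reversed = 7 − raw.
  item 1: 6
  item 2: 4
  item 4: 1
  item 5: 7 − 3 = 4
  item 11: 5
Sum = 6 + 4 + 1 + 4 + 5 = 20

20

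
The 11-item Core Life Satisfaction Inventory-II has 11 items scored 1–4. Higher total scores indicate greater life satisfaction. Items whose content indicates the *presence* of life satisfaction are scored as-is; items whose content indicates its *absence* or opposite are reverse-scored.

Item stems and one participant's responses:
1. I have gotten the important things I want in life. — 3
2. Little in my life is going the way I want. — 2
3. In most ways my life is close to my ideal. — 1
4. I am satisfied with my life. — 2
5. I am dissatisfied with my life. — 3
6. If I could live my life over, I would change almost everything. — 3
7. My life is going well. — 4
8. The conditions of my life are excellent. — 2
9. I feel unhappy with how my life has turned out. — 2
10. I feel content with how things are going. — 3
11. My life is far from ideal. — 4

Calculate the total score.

Items 2, 5, 6, 9, 11 describe the absence/opposite of life satisfaction → reverse-score.
reversed = (1+4) − raw = 5 − raw.
  item 1: 3
  item 2: 5 − 2 = 3
  item 3: 1
  item 4: 2
  item 5: 5 − 3 = 2
  item 6: 5 − 3 = 2
  item 7: 4
  item 8: 2
  item 9: 5 − 2 = 3
  item 10: 3
  item 11: 5 − 4 = 1
Total = 3 + 3 + 1 + 2 + 2 + 2 + 4 + 2 + 3 + 3 + 1 = 26

26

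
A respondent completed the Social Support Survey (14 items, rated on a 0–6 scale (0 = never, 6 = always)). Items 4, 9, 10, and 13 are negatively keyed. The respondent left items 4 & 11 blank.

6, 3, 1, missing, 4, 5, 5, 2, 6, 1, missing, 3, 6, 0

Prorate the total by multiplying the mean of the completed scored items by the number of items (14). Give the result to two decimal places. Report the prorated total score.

Reverse-coded (reverse-coded value = 6 − response):
  item 9: 6 − 6 = 0
  item 10: 6 − 1 = 5
  item 13: 6 − 6 = 0
Completed scored items (12 of 14): 6, 3, 1, 4, 5, 5, 2, 0, 5, 3, 0, 0; sum = 34.
Person mean = 34 / 12 ≈ 2.8333
Prorated total = (34 / 12) × 14 = 39.67 (to 2 dp)

39.67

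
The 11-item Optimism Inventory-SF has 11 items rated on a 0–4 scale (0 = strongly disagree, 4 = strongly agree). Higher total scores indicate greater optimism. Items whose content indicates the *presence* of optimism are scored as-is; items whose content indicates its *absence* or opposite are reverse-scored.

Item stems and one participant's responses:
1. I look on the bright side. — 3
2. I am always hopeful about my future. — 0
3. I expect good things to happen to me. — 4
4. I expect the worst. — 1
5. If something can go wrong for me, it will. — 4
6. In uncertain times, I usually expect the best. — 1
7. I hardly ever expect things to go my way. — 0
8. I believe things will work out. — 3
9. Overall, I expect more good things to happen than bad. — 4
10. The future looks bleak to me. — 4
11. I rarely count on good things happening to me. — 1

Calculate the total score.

25

Items 4, 5, 7, 10, 11 describe the absence/opposite of optimism → reverse-score.
reversed = (0+4) − raw = 4 − raw.
  item 1: 3
  item 2: 0
  item 3: 4
  item 4: 4 − 1 = 3
  item 5: 4 − 4 = 0
  item 6: 1
  item 7: 4 − 0 = 4
  item 8: 3
  item 9: 4
  item 10: 4 − 4 = 0
  item 11: 4 − 1 = 3
Total = 3 + 0 + 4 + 3 + 0 + 1 + 4 + 3 + 4 + 0 + 3 = 25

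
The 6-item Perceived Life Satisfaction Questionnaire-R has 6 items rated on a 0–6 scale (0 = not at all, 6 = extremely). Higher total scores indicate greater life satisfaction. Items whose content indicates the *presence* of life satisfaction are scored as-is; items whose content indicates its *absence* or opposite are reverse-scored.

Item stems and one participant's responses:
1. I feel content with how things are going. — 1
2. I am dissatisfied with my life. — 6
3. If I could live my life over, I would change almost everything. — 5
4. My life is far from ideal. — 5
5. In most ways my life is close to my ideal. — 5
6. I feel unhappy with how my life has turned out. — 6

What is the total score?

8

Items 2, 3, 4, 6 describe the absence/opposite of life satisfaction → reverse-score.
reverse-coded value = 6 − response.
  item 1: 1
  item 2: 6 − 6 = 0
  item 3: 6 − 5 = 1
  item 4: 6 − 5 = 1
  item 5: 5
  item 6: 6 − 6 = 0
Total = 1 + 0 + 1 + 1 + 5 + 0 = 8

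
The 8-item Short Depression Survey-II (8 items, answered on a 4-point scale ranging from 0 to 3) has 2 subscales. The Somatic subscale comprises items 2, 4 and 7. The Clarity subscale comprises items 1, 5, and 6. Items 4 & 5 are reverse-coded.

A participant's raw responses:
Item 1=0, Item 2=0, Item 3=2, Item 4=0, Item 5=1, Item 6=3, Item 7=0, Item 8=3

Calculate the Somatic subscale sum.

3

Somatic items: 2, 4, 7.
Of these, item 4 is reverse-coded; reversed = (0+3) − raw = 3 − raw.
  item 2: 0
  item 4: 3 − 0 = 3
  item 7: 0
Sum = 0 + 3 + 0 = 3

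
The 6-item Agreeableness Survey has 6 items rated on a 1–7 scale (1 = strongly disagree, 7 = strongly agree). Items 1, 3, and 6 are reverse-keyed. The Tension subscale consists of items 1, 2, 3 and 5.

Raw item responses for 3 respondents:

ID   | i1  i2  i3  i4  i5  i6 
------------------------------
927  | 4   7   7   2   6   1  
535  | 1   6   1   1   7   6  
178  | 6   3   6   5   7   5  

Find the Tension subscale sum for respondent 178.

Respondent 178 raw: 6, 3, 6, 5, 7, 5.
Tension items: 1, 2, 3, 5.
Reverse-coded (reversed = (1+7) − raw = 8 − raw):
  item 1: 8 − 6 = 2
  item 2: 3
  item 3: 8 − 6 = 2
  item 5: 7
Sum = 2 + 3 + 2 + 7 = 14

14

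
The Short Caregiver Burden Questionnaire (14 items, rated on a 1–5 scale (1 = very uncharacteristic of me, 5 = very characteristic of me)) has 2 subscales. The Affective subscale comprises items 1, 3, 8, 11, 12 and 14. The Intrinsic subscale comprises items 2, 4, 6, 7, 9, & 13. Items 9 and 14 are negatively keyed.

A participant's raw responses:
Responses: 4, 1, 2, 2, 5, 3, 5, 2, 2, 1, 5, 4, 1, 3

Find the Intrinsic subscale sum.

Intrinsic items: 2, 4, 6, 7, 9, 13.
Of these, item 9 is negatively keyed; reverse-coded value = 6 − response.
  item 2: 1
  item 4: 2
  item 6: 3
  item 7: 5
  item 9: 6 − 2 = 4
  item 13: 1
Sum = 1 + 2 + 3 + 5 + 4 + 1 = 16

16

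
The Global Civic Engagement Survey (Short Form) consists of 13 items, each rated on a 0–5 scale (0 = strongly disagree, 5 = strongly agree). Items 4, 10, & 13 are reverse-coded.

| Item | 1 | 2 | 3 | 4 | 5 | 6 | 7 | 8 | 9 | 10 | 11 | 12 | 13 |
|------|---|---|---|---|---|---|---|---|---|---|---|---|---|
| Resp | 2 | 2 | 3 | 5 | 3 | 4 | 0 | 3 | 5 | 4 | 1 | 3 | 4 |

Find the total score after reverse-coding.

28

Raw sum = 39. Reverse-coded items: 4, 10, 13; their raw sum = 13.
Each reversal replaces raw with 5 − raw, changing the total by 5 − 2·raw per item.
Total = 39 + 3·5 − 2·13 = 39 + 15 − 26 = 28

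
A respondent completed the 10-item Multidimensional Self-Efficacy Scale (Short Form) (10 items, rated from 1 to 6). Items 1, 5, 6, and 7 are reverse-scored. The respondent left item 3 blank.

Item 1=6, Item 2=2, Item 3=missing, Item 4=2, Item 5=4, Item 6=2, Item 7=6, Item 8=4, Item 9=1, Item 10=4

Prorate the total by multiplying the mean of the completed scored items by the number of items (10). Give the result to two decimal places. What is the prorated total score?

Reverse-coded (on a 1–6 scale, reversed = 7 − raw):
  item 1: 7 − 6 = 1
  item 5: 7 − 4 = 3
  item 6: 7 − 2 = 5
  item 7: 7 − 6 = 1
Completed scored items (9 of 10): 1, 2, 2, 3, 5, 1, 4, 1, 4; sum = 23.
Person mean = 23 / 9 ≈ 2.5556
Prorated total = (23 / 9) × 10 = 25.56 (to 2 dp)

25.56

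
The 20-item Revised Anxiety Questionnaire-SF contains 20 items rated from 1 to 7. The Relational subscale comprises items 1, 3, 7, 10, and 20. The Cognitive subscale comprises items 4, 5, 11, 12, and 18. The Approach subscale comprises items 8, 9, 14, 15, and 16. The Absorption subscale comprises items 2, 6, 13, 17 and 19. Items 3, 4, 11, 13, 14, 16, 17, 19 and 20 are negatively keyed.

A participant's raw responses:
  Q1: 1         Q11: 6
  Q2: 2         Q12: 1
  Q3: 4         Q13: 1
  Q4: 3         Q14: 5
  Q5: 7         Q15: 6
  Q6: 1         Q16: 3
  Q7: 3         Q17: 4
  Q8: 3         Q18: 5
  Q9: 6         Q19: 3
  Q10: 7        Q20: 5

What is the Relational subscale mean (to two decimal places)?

3.60

Relational items: 1, 3, 7, 10, 20.
Of these, items 3 and 20 are negatively keyed; reversed = (1+7) − raw = 8 − raw.
  item 1: 1
  item 3: 8 − 4 = 4
  item 7: 3
  item 10: 7
  item 20: 8 − 5 = 3
Sum = 1 + 4 + 3 + 7 + 3 = 18
Mean = 18 / 5 = 3.60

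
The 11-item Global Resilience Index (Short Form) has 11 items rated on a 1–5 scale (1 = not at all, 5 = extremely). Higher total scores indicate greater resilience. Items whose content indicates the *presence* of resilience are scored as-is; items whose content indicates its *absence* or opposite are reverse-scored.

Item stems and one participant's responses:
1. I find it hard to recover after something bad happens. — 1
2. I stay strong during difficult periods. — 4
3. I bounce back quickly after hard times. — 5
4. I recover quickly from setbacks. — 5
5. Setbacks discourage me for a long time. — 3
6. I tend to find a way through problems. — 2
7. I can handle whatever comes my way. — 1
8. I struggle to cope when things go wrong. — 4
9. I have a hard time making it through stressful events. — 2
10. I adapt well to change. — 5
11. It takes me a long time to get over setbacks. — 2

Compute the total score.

40

Items 1, 5, 8, 9, 11 describe the absence/opposite of resilience → reverse-score.
on a 1–5 scale, reversed = 6 − raw.
  item 1: 6 − 1 = 5
  item 2: 4
  item 3: 5
  item 4: 5
  item 5: 6 − 3 = 3
  item 6: 2
  item 7: 1
  item 8: 6 − 4 = 2
  item 9: 6 − 2 = 4
  item 10: 5
  item 11: 6 − 2 = 4
Total = 5 + 4 + 5 + 5 + 3 + 2 + 1 + 2 + 4 + 5 + 4 = 40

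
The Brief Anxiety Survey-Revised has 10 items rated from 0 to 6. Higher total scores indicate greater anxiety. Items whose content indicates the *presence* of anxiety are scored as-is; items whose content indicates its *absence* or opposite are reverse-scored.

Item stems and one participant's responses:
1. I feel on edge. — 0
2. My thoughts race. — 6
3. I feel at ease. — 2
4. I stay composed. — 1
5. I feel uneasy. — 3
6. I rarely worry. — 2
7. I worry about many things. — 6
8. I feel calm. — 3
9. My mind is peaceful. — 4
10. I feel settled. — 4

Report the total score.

Items 3, 4, 6, 8, 9, 10 describe the absence/opposite of anxiety → reverse-score.
on a 0–6 scale, reversed = 6 − raw.
  item 1: 0
  item 2: 6
  item 3: 6 − 2 = 4
  item 4: 6 − 1 = 5
  item 5: 3
  item 6: 6 − 2 = 4
  item 7: 6
  item 8: 6 − 3 = 3
  item 9: 6 − 4 = 2
  item 10: 6 − 4 = 2
Total = 0 + 6 + 4 + 5 + 3 + 4 + 6 + 3 + 2 + 2 = 35

35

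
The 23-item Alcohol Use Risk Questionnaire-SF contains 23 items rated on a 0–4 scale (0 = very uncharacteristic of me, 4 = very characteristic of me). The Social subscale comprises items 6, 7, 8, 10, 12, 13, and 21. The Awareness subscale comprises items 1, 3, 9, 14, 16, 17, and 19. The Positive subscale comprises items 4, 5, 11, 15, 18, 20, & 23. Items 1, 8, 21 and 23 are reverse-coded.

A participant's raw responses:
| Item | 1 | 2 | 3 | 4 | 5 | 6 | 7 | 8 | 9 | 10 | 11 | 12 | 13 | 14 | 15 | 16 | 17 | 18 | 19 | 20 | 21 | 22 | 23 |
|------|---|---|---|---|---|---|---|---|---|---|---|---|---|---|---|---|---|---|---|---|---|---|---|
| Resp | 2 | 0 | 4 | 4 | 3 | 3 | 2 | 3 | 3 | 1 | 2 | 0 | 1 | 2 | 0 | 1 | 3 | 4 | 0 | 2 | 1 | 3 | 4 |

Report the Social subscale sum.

11

Social items: 6, 7, 8, 10, 12, 13, 21.
Of these, items 8 & 21 are reverse-coded; reversed = (0+4) − raw = 4 − raw.
  item 6: 3
  item 7: 2
  item 8: 4 − 3 = 1
  item 10: 1
  item 12: 0
  item 13: 1
  item 21: 4 − 1 = 3
Sum = 3 + 2 + 1 + 1 + 0 + 1 + 3 = 11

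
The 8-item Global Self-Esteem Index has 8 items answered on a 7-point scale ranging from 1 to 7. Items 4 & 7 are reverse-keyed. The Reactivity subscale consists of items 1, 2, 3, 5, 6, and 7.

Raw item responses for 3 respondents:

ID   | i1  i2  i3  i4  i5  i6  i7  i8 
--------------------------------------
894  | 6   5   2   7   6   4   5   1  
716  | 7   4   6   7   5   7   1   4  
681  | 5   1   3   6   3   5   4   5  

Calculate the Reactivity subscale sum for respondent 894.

Respondent 894 raw: 6, 5, 2, 7, 6, 4, 5, 1.
Reactivity items: 1, 2, 3, 5, 6, 7.
Reverse-coded (reversed = (1+7) − raw = 8 − raw):
  item 1: 6
  item 2: 5
  item 3: 2
  item 5: 6
  item 6: 4
  item 7: 8 − 5 = 3
Sum = 6 + 5 + 2 + 6 + 4 + 3 = 26

26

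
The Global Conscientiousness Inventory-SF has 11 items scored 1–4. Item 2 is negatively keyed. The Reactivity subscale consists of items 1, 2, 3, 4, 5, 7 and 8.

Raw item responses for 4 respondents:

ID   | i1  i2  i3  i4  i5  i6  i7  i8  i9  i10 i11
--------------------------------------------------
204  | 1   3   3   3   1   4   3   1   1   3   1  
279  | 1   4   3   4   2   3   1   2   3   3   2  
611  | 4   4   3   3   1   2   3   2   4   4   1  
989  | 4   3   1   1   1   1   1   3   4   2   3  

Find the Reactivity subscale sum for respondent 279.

14

Respondent 279 raw: 1, 4, 3, 4, 2, 3, 1, 2, 3, 3, 2.
Reactivity items: 1, 2, 3, 4, 5, 7, 8.
Reverse-coded (reversed = (1+4) − raw = 5 − raw):
  item 1: 1
  item 2: 5 − 4 = 1
  item 3: 3
  item 4: 4
  item 5: 2
  item 7: 1
  item 8: 2
Sum = 1 + 1 + 3 + 4 + 2 + 1 + 2 = 14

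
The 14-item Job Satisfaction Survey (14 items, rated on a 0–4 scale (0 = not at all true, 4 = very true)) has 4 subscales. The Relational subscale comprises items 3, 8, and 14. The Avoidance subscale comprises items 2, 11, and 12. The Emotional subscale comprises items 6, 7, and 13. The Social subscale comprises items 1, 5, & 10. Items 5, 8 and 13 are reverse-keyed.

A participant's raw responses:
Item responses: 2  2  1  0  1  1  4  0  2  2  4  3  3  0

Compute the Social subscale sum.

Social items: 1, 5, 10.
Of these, item 5 is reverse-keyed; reverse-coded value = 4 − response.
  item 1: 2
  item 5: 4 − 1 = 3
  item 10: 2
Sum = 2 + 3 + 2 = 7

7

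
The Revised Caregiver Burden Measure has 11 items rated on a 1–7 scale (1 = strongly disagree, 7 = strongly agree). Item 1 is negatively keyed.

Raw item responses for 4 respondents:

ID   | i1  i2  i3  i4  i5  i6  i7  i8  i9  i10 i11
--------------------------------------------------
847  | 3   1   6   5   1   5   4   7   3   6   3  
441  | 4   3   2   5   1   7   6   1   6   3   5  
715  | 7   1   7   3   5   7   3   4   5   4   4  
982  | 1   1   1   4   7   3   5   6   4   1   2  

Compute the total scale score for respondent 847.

Respondent 847 raw: 3, 1, 6, 5, 1, 5, 4, 7, 3, 6, 3.
Reverse-coded (reverse-coded value = 8 − response):
  item 1: 8 − 3 = 5
  item 2: 1
  item 3: 6
  item 4: 5
  item 5: 1
  item 6: 5
  item 7: 4
  item 8: 7
  item 9: 3
  item 10: 6
  item 11: 3
Sum = 5 + 1 + 6 + 5 + 1 + 5 + 4 + 7 + 3 + 6 + 3 = 46

46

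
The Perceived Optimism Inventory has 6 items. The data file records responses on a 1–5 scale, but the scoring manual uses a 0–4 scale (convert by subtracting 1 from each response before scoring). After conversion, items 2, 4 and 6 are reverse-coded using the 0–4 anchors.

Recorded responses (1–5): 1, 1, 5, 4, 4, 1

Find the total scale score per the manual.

16

Convert to 0–4: 0, 0, 4, 3, 3, 0
Reverse-coded (on a 0–4 scale, reversed = 4 − raw):
  item 2: 4 − 0 = 4
  item 4: 4 − 3 = 1
  item 6: 4 − 0 = 4
Scored: 0, 4, 4, 1, 3, 4
Total = 16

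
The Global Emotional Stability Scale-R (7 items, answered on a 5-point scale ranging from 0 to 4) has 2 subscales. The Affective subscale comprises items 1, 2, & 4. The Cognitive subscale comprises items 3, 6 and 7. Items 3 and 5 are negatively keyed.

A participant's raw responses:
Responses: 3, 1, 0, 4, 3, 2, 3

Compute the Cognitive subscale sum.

Cognitive items: 3, 6, 7.
Of these, item 3 is negatively keyed; reversed = (0+4) − raw = 4 − raw.
  item 3: 4 − 0 = 4
  item 6: 2
  item 7: 3
Sum = 4 + 2 + 3 = 9

9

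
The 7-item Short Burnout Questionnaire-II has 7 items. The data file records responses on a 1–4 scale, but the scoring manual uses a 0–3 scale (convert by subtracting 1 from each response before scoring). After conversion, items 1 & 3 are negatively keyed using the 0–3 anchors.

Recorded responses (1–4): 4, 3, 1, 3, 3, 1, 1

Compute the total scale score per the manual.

Convert to 0–3: 3, 2, 0, 2, 2, 0, 0
Reverse-coded (reversed = (0+3) − raw = 3 − raw):
  item 1: 3 − 3 = 0
  item 3: 3 − 0 = 3
Scored: 0, 2, 3, 2, 2, 0, 0
Total = 9

9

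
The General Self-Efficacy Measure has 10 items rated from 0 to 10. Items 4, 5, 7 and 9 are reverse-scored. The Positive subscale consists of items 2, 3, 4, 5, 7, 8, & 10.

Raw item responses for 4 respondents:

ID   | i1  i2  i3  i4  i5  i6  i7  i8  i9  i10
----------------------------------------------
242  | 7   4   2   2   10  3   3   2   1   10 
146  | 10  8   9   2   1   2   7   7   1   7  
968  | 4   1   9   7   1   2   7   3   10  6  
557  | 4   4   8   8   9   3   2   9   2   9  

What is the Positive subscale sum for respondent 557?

Respondent 557 raw: 4, 4, 8, 8, 9, 3, 2, 9, 2, 9.
Positive items: 2, 3, 4, 5, 7, 8, 10.
Reverse-coded (on a 0–10 scale, reversed = 10 − raw):
  item 2: 4
  item 3: 8
  item 4: 10 − 8 = 2
  item 5: 10 − 9 = 1
  item 7: 10 − 2 = 8
  item 8: 9
  item 10: 9
Sum = 4 + 8 + 2 + 1 + 8 + 9 + 9 = 41

41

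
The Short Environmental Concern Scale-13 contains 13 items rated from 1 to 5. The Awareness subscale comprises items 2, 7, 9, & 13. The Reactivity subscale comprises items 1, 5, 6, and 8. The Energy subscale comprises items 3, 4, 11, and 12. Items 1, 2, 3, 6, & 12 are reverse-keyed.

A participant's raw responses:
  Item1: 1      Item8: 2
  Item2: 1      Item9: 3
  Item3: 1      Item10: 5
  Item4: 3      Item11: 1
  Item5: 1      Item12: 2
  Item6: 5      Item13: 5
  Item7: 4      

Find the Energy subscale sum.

13

Energy items: 3, 4, 11, 12.
Of these, items 3 and 12 are reverse-keyed; on a 1–5 scale, reversed = 6 − raw.
  item 3: 6 − 1 = 5
  item 4: 3
  item 11: 1
  item 12: 6 − 2 = 4
Sum = 5 + 3 + 1 + 4 = 13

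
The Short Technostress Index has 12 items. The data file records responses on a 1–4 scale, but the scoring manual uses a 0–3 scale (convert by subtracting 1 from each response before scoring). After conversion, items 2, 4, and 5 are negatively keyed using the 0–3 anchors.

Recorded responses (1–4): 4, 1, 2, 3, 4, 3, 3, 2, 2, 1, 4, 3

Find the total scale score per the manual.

Convert to 0–3: 3, 0, 1, 2, 3, 2, 2, 1, 1, 0, 3, 2
Reverse-coded (reverse-coded value = 3 − response):
  item 2: 3 − 0 = 3
  item 4: 3 − 2 = 1
  item 5: 3 − 3 = 0
Scored: 3, 3, 1, 1, 0, 2, 2, 1, 1, 0, 3, 2
Total = 19

19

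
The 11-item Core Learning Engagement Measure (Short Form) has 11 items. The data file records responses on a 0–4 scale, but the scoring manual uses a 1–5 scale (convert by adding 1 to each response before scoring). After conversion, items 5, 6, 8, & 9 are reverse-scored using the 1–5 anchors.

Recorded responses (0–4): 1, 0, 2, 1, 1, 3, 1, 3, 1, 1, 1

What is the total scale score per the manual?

Convert to 1–5: 2, 1, 3, 2, 2, 4, 2, 4, 2, 2, 2
Reverse-coded (reverse-coded value = 6 − response):
  item 5: 6 − 2 = 4
  item 6: 6 − 4 = 2
  item 8: 6 − 4 = 2
  item 9: 6 − 2 = 4
Scored: 2, 1, 3, 2, 4, 2, 2, 2, 4, 2, 2
Total = 26

26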